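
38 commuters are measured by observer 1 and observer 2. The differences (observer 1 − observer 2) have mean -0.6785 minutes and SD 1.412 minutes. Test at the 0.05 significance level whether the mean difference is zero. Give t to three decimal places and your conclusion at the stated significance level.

t = -2.962; reject H0

H0: μ_d = 0; H1: μ_d ≠ 0 (paired t-test on the differences, two-sided).
t = d̄/(s_d/√n) = -0.6785/(1.412/√38) = -2.962
df = n − 1 = 37
Two-sided p-value ≈ 0.005
Since p ≈ 0.005 < α = 0.05, reject H0; the data support H1.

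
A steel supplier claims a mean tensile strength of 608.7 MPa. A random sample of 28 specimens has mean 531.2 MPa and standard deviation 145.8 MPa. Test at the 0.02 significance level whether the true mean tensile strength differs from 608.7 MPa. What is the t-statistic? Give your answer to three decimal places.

-2.813

H0: μ = 608.7; H1: μ ≠ 608.7 (one-sample t-test, two-sided).
t = (x̄ − μ₀)/(s/√n) = (531.2 − 608.7)/(145.8/√28) = -2.813
df = n − 1 = 27
Two-sided p-value ≈ 0.009
Since p ≈ 0.009 < α = 0.02, reject H0; the evidence is statistically significant.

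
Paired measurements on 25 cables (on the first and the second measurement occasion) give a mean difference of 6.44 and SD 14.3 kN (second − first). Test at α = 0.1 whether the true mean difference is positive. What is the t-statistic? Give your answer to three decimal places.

H0: μ_d = 0; H1: μ_d > 0 (paired t-test on the differences, right-tailed).
t = d̄/(s_d/√n) = 6.44/(14.3/√25) = 2.252
df = n − 1 = 24
p-value = P(T ≥ 2.252) ≈ 0.0169
Since p ≈ 0.0169 < α = 0.1, reject H0; the evidence is statistically significant.

2.252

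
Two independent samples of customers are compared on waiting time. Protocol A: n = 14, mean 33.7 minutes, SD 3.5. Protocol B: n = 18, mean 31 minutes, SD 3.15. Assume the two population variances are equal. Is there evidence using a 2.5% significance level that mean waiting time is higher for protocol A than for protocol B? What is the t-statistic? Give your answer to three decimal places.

2.292

Let group 1 = protocol A, group 2 = protocol B. H0: μ_1 = μ_2; H1: μ_1 > μ_2 (two-sample pooled-variance t-test, right-tailed).
s_p² = [(14−1)·3.5² + (18−1)·3.15²]/(14+18−2) = 10.9311
t = (33.7 − 31)/√[10.9311·(1/14 + 1/18)] = 2.292
df = n₁ + n₂ − 2 = 30
p-value = P(T ≥ 2.292) ≈ 0.0146
Since p ≈ 0.0146 < α = 0.025, reject H0; the evidence is statistically significant.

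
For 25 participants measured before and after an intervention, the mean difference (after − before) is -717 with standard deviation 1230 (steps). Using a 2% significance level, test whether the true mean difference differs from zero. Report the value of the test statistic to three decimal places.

H0: μ_d = 0; H1: μ_d ≠ 0 (paired t-test on the differences, two-sided).
t = d̄/(s_d/√n) = -717/(1230/√25) = -2.915
df = n − 1 = 24
Two-sided p-value ≈ 0.008
Since p ≈ 0.008 < α = 0.02, reject H0; the data support H1.

-2.915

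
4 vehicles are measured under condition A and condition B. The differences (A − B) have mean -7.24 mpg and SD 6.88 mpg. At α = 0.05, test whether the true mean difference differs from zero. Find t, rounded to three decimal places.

-2.105

H0: μ_d = 0; H1: μ_d ≠ 0 (paired t-test on the differences, two-sided).
t = d̄/(s_d/√n) = -7.24/(6.88/√4) = -2.105
df = n − 1 = 3
Two-sided p-value ≈ 0.1260
Since p ≈ 0.1260 > α = 0.05, fail to reject H0; the data do not provide sufficient evidence against H0.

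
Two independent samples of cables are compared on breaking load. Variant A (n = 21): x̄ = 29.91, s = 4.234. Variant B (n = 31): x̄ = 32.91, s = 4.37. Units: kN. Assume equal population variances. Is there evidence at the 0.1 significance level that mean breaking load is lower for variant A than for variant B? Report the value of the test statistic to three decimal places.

Let group 1 = variant A, group 2 = variant B. H0: μ_1 = μ_2; H1: μ_1 < μ_2 (two-sample pooled-variance t-test, left-tailed).
s_p² = [(21−1)·4.234² + (31−1)·4.37²]/(21+31−2) = 18.6288
t = (29.91 − 32.91)/√[18.6288·(1/21 + 1/31)] = -2.459
df = n₁ + n₂ − 2 = 50
p-value = P(T ≤ -2.459) ≈ 0.0087
Since p ≈ 0.0087 < α = 0.1, reject H0; the data support H1.

-2.459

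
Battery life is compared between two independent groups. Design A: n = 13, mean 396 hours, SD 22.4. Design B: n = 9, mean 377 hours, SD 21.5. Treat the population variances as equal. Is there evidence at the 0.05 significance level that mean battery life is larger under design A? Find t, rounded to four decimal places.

Let group 1 = design A, group 2 = design B. H0: μ_1 = μ_2; H1: μ_1 > μ_2 (two-sample pooled-variance t-test, right-tailed).
s_p² = [(13−1)·22.4² + (9−1)·21.5²]/(13+9−2) = 485.956
t = (396 − 377)/√[485.956·(1/13 + 1/9)] = 1.9876
df = n₁ + n₂ − 2 = 20
p-value = P(T ≥ 1.9876) ≈ 0.0304
Since p ≈ 0.0304 < α = 0.05, reject H0; the data support H1.

1.9876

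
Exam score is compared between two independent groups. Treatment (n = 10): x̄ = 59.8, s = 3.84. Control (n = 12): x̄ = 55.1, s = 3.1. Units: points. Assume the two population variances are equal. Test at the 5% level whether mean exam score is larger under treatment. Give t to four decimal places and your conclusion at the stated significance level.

t = 3.1792; reject H0

Let group 1 = treatment, group 2 = control. H0: μ_1 = μ_2; H1: μ_1 > μ_2 (two-sample pooled-variance t-test, right-tailed).
s_p² = [(10−1)·3.84² + (12−1)·3.1²]/(10+12−2) = 11.921
t = (59.8 − 55.1)/√[11.921·(1/10 + 1/12)] = 3.1792
df = n₁ + n₂ − 2 = 20
p-value = P(T ≥ 3.1792) ≈ 0.0024
Since p ≈ 0.0024 < α = 0.05, reject H0; the data support H1.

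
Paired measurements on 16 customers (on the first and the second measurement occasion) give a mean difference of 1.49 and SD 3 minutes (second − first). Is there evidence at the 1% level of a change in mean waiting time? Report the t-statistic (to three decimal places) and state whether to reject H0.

t = 1.987; fail to reject H0

H0: μ_d = 0; H1: μ_d ≠ 0 (paired t-test on the differences, two-sided).
t = d̄/(s_d/√n) = 1.49/(3/√16) = 1.987
df = n − 1 = 15
Two-sided p-value ≈ 0.066
Since p ≈ 0.066 > α = 0.01, fail to reject H0; the data do not provide sufficient evidence against H0.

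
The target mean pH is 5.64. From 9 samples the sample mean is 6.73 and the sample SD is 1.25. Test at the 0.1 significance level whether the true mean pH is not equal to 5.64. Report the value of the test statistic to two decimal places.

2.62

H0: μ = 5.64; H1: μ ≠ 5.64 (one-sample t-test, two-sided).
t = (x̄ − μ₀)/(s/√n) = (6.73 − 5.64)/(1.25/√9) = 2.62
df = n − 1 = 8
Two-sided p-value ≈ 0.031
Since p ≈ 0.031 < α = 0.1, reject H0; the evidence is statistically significant.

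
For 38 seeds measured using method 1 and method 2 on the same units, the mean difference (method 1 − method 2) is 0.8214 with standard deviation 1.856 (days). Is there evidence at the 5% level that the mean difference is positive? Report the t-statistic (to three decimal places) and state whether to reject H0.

H0: μ_d = 0; H1: μ_d > 0 (paired t-test on the differences, right-tailed).
t = d̄/(s_d/√n) = 0.8214/(1.856/√38) = 2.728
df = n − 1 = 37
p-value = P(T ≥ 2.728) ≈ 0.005
Since p ≈ 0.005 < α = 0.05, reject H0; the evidence is statistically significant.

t = 2.728; reject H0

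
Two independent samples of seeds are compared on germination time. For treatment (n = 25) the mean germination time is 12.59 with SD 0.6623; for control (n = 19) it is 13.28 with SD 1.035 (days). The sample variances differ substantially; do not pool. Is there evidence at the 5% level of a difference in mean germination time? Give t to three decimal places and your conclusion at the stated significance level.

t = -2.538; reject H0

Let group 1 = treatment, group 2 = control. H0: μ_1 = μ_2; H1: μ_1 ≠ μ_2 (Welch's two-sample t-test, two-sided).
t = (x̄_1 − x̄_2)/√(s_1²/n_1 + s_2²/n_2) = (12.59 − 13.28)/√(0.6623²/25 + 1.035²/19) = -2.538
Welch–Satterthwaite df ≈ 28.85
Two-sided p-value ≈ 0.0168
Since p ≈ 0.0168 < α = 0.05, reject H0; the data support H1.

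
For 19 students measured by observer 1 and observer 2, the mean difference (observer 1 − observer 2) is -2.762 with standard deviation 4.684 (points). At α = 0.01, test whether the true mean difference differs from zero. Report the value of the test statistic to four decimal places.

H0: μ_d = 0; H1: μ_d ≠ 0 (paired t-test on the differences, two-sided).
t = d̄/(s_d/√n) = -2.762/(4.684/√19) = -2.5703
df = n − 1 = 18
Two-sided p-value ≈ 0.0193
Since p ≈ 0.0193 > α = 0.01, fail to reject H0; the evidence is not statistically significant.

-2.5703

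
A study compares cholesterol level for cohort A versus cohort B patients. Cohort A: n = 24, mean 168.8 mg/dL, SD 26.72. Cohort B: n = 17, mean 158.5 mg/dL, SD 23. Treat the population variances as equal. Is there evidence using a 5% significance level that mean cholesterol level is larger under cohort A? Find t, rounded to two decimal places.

Let group 1 = cohort A, group 2 = cohort B. H0: μ_1 = μ_2; H1: μ_1 > μ_2 (two-sample pooled-variance t-test, right-tailed).
s_p² = [(24−1)·26.72² + (17−1)·23²]/(24+17−2) = 638.078
t = (168.8 − 158.5)/√[638.078·(1/24 + 1/17)] = 1.29
df = n₁ + n₂ − 2 = 39
p-value = P(T ≥ 1.29) ≈ 0.1030
Since p ≈ 0.1030 > α = 0.05, fail to reject H0; the data do not provide sufficient evidence against H0.

1.29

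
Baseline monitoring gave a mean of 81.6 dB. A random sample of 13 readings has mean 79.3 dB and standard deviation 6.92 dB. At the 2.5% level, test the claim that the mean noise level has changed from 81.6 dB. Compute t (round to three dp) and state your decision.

H0: μ = 81.6; H1: μ ≠ 81.6 (one-sample t-test, two-sided).
t = (x̄ − μ₀)/(s/√n) = (79.3 − 81.6)/(6.92/√13) = -1.198
df = n − 1 = 12
Two-sided p-value ≈ 0.2539
Since p ≈ 0.2539 > α = 0.025, fail to reject H0; the evidence is not statistically significant.

t = -1.198; fail to reject H0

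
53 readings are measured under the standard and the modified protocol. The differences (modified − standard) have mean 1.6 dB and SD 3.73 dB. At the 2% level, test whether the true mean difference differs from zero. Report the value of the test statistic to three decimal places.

H0: μ_d = 0; H1: μ_d ≠ 0 (paired t-test on the differences, two-sided).
t = d̄/(s_d/√n) = 1.6/(3.73/√53) = 3.123
df = n − 1 = 52
Two-sided p-value ≈ 0.003
Since p ≈ 0.003 < α = 0.02, reject H0; the evidence is statistically significant.

3.123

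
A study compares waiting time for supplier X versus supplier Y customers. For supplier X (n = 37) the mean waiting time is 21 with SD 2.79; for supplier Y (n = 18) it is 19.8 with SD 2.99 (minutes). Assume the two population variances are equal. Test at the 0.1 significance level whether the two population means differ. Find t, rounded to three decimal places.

Let group 1 = supplier X, group 2 = supplier Y. H0: μ_1 = μ_2; H1: μ_1 ≠ μ_2 (two-sample pooled-variance t-test, two-sided).
s_p² = [(37−1)·2.79² + (18−1)·2.99²]/(37+18−2) = 8.15489
t = (21 − 19.8)/√[8.15489·(1/37 + 1/18)] = 1.462
df = n₁ + n₂ − 2 = 53
Two-sided p-value ≈ 0.1496
Since p ≈ 0.1496 > α = 0.1, fail to reject H0; the evidence is not statistically significant.

1.462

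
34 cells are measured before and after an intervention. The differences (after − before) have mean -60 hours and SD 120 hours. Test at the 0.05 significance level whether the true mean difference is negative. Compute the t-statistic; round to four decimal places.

H0: μ_d = 0; H1: μ_d < 0 (paired t-test on the differences, left-tailed).
t = d̄/(s_d/√n) = -60/(120/√34) = -2.9155
df = n − 1 = 33
p-value = P(T ≤ -2.9155) ≈ 0.0032
Since p ≈ 0.0032 < α = 0.05, reject H0; the data support H1.

-2.9155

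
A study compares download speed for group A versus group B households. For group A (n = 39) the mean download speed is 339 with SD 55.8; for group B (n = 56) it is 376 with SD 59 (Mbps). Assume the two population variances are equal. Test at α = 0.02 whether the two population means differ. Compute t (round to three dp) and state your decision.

Let group 1 = group A, group 2 = group B. H0: μ_1 = μ_2; H1: μ_1 ≠ μ_2 (two-sample pooled-variance t-test, two-sided).
s_p² = [(39−1)·55.8² + (56−1)·59²]/(39+56−2) = 3330.9
t = (339 − 376)/√[3330.9·(1/39 + 1/56)] = -3.074
df = n₁ + n₂ − 2 = 93
Two-sided p-value ≈ 0.0028
Since p ≈ 0.0028 < α = 0.02, reject H0; the data support H1.

t = -3.074; reject H0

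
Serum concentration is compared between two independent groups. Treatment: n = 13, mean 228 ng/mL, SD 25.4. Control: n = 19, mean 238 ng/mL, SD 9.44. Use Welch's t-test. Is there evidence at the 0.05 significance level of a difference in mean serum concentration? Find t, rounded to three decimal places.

Let group 1 = treatment, group 2 = control. H0: μ_1 = μ_2; H1: μ_1 ≠ μ_2 (Welch's two-sample t-test, two-sided).
t = (x̄_1 − x̄_2)/√(s_1²/n_1 + s_2²/n_2) = (228 − 238)/√(25.4²/13 + 9.44²/19) = -1.357
Welch–Satterthwaite df ≈ 14.29
Two-sided p-value ≈ 0.1959
Since p ≈ 0.1959 > α = 0.05, fail to reject H0; the evidence is not statistically significant.

-1.357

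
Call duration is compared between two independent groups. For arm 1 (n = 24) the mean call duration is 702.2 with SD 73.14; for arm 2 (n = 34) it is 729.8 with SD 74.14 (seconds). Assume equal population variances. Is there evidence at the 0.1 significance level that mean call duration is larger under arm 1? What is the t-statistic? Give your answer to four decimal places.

-1.4041

Let group 1 = arm 1, group 2 = arm 2. H0: μ_1 = μ_2; H1: μ_1 > μ_2 (two-sample pooled-variance t-test, right-tailed).
s_p² = [(24−1)·73.14² + (34−1)·74.14²]/(24+34−2) = 5436.25
t = (702.2 − 729.8)/√[5436.25·(1/24 + 1/34)] = -1.4041
df = n₁ + n₂ − 2 = 56
p-value = P(T ≥ -1.4041) ≈ 0.917
Since p ≈ 0.917 > α = 0.1, fail to reject H0; the evidence is not statistically significant.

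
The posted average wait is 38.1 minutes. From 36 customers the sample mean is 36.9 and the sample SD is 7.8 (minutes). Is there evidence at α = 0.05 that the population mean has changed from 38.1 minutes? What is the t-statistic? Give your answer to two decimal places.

-0.92

H0: μ = 38.1; H1: μ ≠ 38.1 (one-sample t-test, two-sided).
t = (x̄ − μ₀)/(s/√n) = (36.9 − 38.1)/(7.8/√36) = -0.92
df = n − 1 = 35
Two-sided p-value ≈ 0.3623
Since p ≈ 0.3623 > α = 0.05, fail to reject H0; the data do not provide sufficient evidence against H0.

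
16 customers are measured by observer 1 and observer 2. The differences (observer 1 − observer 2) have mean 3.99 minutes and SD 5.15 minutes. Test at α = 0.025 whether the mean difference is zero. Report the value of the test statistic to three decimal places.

3.099

H0: μ_d = 0; H1: μ_d ≠ 0 (paired t-test on the differences, two-sided).
t = d̄/(s_d/√n) = 3.99/(5.15/√16) = 3.099
df = n − 1 = 15
Two-sided p-value ≈ 0.0073
Since p ≈ 0.0073 < α = 0.025, reject H0; the evidence is statistically significant.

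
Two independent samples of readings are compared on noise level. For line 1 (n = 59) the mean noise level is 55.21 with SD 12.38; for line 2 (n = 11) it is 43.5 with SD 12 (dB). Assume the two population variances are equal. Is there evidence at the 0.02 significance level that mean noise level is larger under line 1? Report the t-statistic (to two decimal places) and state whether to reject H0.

t = 2.89; reject H0

Let group 1 = line 1, group 2 = line 2. H0: μ_1 = μ_2; H1: μ_1 > μ_2 (two-sample pooled-variance t-test, right-tailed).
s_p² = [(59−1)·12.38² + (11−1)·12²]/(59+11−2) = 151.902
t = (55.21 − 43.5)/√[151.902·(1/59 + 1/11)] = 2.89
df = n₁ + n₂ − 2 = 68
p-value = P(T ≥ 2.89) ≈ 0.0026
Since p ≈ 0.0026 < α = 0.02, reject H0; the evidence is statistically significant.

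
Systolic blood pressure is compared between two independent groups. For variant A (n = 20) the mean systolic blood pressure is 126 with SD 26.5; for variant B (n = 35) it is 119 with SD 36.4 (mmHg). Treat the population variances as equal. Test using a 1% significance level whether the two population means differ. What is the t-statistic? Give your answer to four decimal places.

0.7524

Let group 1 = variant A, group 2 = variant B. H0: μ_1 = μ_2; H1: μ_1 ≠ μ_2 (two-sample pooled-variance t-test, two-sided).
s_p² = [(20−1)·26.5² + (35−1)·36.4²]/(20+35−2) = 1101.72
t = (126 − 119)/√[1101.72·(1/20 + 1/35)] = 0.7524
df = n₁ + n₂ − 2 = 53
Two-sided p-value ≈ 0.455
Since p ≈ 0.455 > α = 0.01, fail to reject H0; the evidence is not statistically significant.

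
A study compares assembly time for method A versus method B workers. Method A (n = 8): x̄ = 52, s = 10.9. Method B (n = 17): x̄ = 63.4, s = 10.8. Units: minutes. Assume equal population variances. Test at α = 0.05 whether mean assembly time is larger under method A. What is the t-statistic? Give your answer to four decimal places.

Let group 1 = method A, group 2 = method B. H0: μ_1 = μ_2; H1: μ_1 > μ_2 (two-sample pooled-variance t-test, right-tailed).
s_p² = [(8−1)·10.9² + (17−1)·10.8²]/(8+17−2) = 117.3
t = (52 − 63.4)/√[117.3·(1/8 + 1/17)] = -2.4550
df = n₁ + n₂ − 2 = 23
p-value = P(T ≥ -2.4550) ≈ 0.989
Since p ≈ 0.989 > α = 0.05, fail to reject H0; the data do not provide sufficient evidence against H0.

-2.4550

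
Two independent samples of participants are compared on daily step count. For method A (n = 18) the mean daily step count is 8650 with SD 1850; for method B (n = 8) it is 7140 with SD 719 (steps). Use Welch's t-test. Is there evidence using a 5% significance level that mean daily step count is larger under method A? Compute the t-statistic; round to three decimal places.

2.992

Let group 1 = method A, group 2 = method B. H0: μ_1 = μ_2; H1: μ_1 > μ_2 (Welch's two-sample t-test, right-tailed).
t = (x̄_1 − x̄_2)/√(s_1²/n_1 + s_2²/n_2) = (8650 − 7140)/√(1850²/18 + 719²/8) = 2.992
Welch–Satterthwaite df ≈ 23.83
p-value = P(T ≥ 2.992) ≈ 0.003
Since p ≈ 0.003 < α = 0.05, reject H0; the data support H1.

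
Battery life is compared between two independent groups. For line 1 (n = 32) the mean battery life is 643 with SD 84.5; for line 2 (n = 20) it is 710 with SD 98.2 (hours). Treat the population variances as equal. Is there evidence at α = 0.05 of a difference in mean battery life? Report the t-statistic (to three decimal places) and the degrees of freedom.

t = -2.613, df = 50

Let group 1 = line 1, group 2 = line 2. H0: μ_1 = μ_2; H1: μ_1 ≠ μ_2 (two-sample pooled-variance t-test, two-sided).
s_p² = [(32−1)·84.5² + (20−1)·98.2²]/(32+20−2) = 8091.39
t = (643 − 710)/√[8091.39·(1/32 + 1/20)] = -2.613
df = n₁ + n₂ − 2 = 50
Two-sided p-value ≈ 0.012
Since p ≈ 0.012 < α = 0.05, reject H0; the evidence is statistically significant.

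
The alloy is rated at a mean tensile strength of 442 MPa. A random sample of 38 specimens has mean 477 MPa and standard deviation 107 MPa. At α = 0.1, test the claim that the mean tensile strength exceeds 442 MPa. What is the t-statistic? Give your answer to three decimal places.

H0: μ = 442; H1: μ > 442 (one-sample t-test, right-tailed).
t = (x̄ − μ₀)/(s/√n) = (477 − 442)/(107/√38) = 2.016
df = n − 1 = 37
p-value = P(T ≥ 2.016) ≈ 0.026
Since p ≈ 0.026 < α = 0.1, reject H0; the data support H1.

2.016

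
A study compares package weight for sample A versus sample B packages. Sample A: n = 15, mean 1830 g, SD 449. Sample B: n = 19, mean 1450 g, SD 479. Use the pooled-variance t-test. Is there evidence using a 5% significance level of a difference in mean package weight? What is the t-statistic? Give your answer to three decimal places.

Let group 1 = sample A, group 2 = sample B. H0: μ_1 = μ_2; H1: μ_1 ≠ μ_2 (two-sample pooled-variance t-test, two-sided).
s_p² = [(15−1)·449² + (19−1)·479²]/(15+19−2) = 217261
t = (1830 − 1450)/√[217261·(1/15 + 1/19)] = 2.360
df = n₁ + n₂ − 2 = 32
Two-sided p-value ≈ 0.025
Since p ≈ 0.025 < α = 0.05, reject H0; the evidence is statistically significant.

2.360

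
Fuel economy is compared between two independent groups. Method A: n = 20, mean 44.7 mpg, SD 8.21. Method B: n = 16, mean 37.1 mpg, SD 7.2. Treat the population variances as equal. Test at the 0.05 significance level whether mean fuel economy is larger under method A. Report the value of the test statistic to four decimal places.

2.9122

Let group 1 = method A, group 2 = method B. H0: μ_1 = μ_2; H1: μ_1 > μ_2 (two-sample pooled-variance t-test, right-tailed).
s_p² = [(20−1)·8.21² + (16−1)·7.2²]/(20+16−2) = 60.5376
t = (44.7 − 37.1)/√[60.5376·(1/20 + 1/16)] = 2.9122
df = n₁ + n₂ − 2 = 34
p-value = P(T ≥ 2.9122) ≈ 0.003
Since p ≈ 0.003 < α = 0.05, reject H0; the evidence is statistically significant.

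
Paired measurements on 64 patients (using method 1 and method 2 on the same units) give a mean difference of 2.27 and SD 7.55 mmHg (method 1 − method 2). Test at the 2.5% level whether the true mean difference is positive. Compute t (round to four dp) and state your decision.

H0: μ_d = 0; H1: μ_d > 0 (paired t-test on the differences, right-tailed).
t = d̄/(s_d/√n) = 2.27/(7.55/√64) = 2.4053
df = n − 1 = 63
p-value = P(T ≥ 2.4053) ≈ 0.0096
Since p ≈ 0.0096 < α = 0.025, reject H0; the evidence is statistically significant.

t = 2.4053; reject H0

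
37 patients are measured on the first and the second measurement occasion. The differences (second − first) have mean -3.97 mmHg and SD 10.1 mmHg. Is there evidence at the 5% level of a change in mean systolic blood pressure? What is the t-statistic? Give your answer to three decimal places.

H0: μ_d = 0; H1: μ_d ≠ 0 (paired t-test on the differences, two-sided).
t = d̄/(s_d/√n) = -3.97/(10.1/√37) = -2.391
df = n − 1 = 36
Two-sided p-value ≈ 0.022
Since p ≈ 0.022 < α = 0.05, reject H0; the data support H1.

-2.391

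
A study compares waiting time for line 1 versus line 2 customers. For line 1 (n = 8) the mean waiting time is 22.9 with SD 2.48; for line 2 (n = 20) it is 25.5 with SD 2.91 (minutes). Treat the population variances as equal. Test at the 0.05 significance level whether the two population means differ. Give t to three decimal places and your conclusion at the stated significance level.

Let group 1 = line 1, group 2 = line 2. H0: μ_1 = μ_2; H1: μ_1 ≠ μ_2 (two-sample pooled-variance t-test, two-sided).
s_p² = [(8−1)·2.48² + (20−1)·2.91²]/(8+20−2) = 7.8441
t = (22.9 − 25.5)/√[7.8441·(1/8 + 1/20)] = -2.219
df = n₁ + n₂ − 2 = 26
Two-sided p-value ≈ 0.0354
Since p ≈ 0.0354 < α = 0.05, reject H0; the evidence is statistically significant.

t = -2.219; reject H0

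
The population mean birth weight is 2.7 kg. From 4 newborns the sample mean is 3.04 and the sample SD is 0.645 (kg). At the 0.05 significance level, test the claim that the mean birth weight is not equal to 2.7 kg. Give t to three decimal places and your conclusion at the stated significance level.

H0: μ = 2.7; H1: μ ≠ 2.7 (one-sample t-test, two-sided).
t = (x̄ − μ₀)/(s/√n) = (3.04 − 2.7)/(0.645/√4) = 1.054
df = n − 1 = 3
Two-sided p-value ≈ 0.3692
Since p ≈ 0.3692 > α = 0.05, fail to reject H0; the evidence is not statistically significant.

t = 1.054; fail to reject H0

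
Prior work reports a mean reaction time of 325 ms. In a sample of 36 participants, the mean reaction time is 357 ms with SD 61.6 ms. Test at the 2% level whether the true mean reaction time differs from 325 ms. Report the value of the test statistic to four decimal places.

3.1169

H0: μ = 325; H1: μ ≠ 325 (one-sample t-test, two-sided).
t = (x̄ − μ₀)/(s/√n) = (357 − 325)/(61.6/√36) = 3.1169
df = n − 1 = 35
Two-sided p-value ≈ 0.0036
Since p ≈ 0.0036 < α = 0.02, reject H0; the data support H1.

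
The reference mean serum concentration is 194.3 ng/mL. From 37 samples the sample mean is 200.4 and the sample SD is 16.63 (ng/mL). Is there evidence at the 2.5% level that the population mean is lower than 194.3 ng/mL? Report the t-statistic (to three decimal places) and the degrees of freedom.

t = 2.231, df = 36

H0: μ = 194.3; H1: μ < 194.3 (one-sample t-test, left-tailed).
t = (x̄ − μ₀)/(s/√n) = (200.4 − 194.3)/(16.63/√37) = 2.231
df = n − 1 = 36
p-value = P(T ≤ 2.231) ≈ 0.9840
Since p ≈ 0.9840 > α = 0.025, fail to reject H0; the evidence is not statistically significant.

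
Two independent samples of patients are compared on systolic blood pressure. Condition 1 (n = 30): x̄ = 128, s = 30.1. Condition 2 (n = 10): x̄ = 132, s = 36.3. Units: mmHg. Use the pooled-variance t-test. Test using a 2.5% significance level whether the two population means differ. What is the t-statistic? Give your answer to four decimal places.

-0.3458

Let group 1 = condition 1, group 2 = condition 2. H0: μ_1 = μ_2; H1: μ_1 ≠ μ_2 (two-sample pooled-variance t-test, two-sided).
s_p² = [(30−1)·30.1² + (10−1)·36.3²]/(30+10−2) = 1003.51
t = (128 − 132)/√[1003.51·(1/30 + 1/10)] = -0.3458
df = n₁ + n₂ − 2 = 38
Two-sided p-value ≈ 0.7314
Since p ≈ 0.7314 > α = 0.025, fail to reject H0; the evidence is not statistically significant.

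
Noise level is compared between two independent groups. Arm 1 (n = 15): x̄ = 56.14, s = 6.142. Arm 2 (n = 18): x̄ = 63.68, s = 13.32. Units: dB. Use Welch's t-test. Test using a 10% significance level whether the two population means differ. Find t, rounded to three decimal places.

Let group 1 = arm 1, group 2 = arm 2. H0: μ_1 = μ_2; H1: μ_1 ≠ μ_2 (Welch's two-sample t-test, two-sided).
t = (x̄_1 − x̄_2)/√(s_1²/n_1 + s_2²/n_2) = (56.14 − 63.68)/√(6.142²/15 + 13.32²/18) = -2.144
Welch–Satterthwaite df ≈ 24.82
Two-sided p-value ≈ 0.0421
Since p ≈ 0.0421 < α = 0.1, reject H0; the evidence is statistically significant.

-2.144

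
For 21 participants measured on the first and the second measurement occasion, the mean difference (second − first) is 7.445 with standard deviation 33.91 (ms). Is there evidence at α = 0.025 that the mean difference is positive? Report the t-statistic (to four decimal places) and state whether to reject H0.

H0: μ_d = 0; H1: μ_d > 0 (paired t-test on the differences, right-tailed).
t = d̄/(s_d/√n) = 7.445/(33.91/√21) = 1.0061
df = n − 1 = 20
p-value = P(T ≥ 1.0061) ≈ 0.1632
Since p ≈ 0.1632 > α = 0.025, fail to reject H0; the evidence is not statistically significant.

t = 1.0061; fail to reject H0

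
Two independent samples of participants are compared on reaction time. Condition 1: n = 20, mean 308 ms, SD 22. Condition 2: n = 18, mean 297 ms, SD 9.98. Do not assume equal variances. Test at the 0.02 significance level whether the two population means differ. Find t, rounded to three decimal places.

2.017

Let group 1 = condition 1, group 2 = condition 2. H0: μ_1 = μ_2; H1: μ_1 ≠ μ_2 (Welch's two-sample t-test, two-sided).
t = (x̄_1 − x̄_2)/√(s_1²/n_1 + s_2²/n_2) = (308 − 297)/√(22²/20 + 9.98²/18) = 2.017
Welch–Satterthwaite df ≈ 27.10
Two-sided p-value ≈ 0.0537
Since p ≈ 0.0537 > α = 0.02, fail to reject H0; the evidence is not statistically significant.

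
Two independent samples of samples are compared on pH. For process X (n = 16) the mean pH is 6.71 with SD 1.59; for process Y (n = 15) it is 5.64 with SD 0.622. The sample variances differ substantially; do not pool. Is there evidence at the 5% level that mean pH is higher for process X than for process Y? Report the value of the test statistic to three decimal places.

2.496

Let group 1 = process X, group 2 = process Y. H0: μ_1 = μ_2; H1: μ_1 > μ_2 (Welch's two-sample t-test, right-tailed).
t = (x̄_1 − x̄_2)/√(s_1²/n_1 + s_2²/n_2) = (6.71 − 5.64)/√(1.59²/16 + 0.622²/15) = 2.496
Welch–Satterthwaite df ≈ 19.73
p-value = P(T ≥ 2.496) ≈ 0.0108
Since p ≈ 0.0108 < α = 0.05, reject H0; the evidence is statistically significant.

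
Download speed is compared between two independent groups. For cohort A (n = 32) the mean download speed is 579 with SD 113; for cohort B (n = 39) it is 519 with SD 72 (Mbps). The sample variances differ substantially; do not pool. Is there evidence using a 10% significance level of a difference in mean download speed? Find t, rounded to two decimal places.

Let group 1 = cohort A, group 2 = cohort B. H0: μ_1 = μ_2; H1: μ_1 ≠ μ_2 (Welch's two-sample t-test, two-sided).
t = (x̄_1 − x̄_2)/√(s_1²/n_1 + s_2²/n_2) = (579 − 519)/√(113²/32 + 72²/39) = 2.60
Welch–Satterthwaite df ≈ 50.52
Two-sided p-value ≈ 0.012
Since p ≈ 0.012 < α = 0.1, reject H0; the data support H1.

2.60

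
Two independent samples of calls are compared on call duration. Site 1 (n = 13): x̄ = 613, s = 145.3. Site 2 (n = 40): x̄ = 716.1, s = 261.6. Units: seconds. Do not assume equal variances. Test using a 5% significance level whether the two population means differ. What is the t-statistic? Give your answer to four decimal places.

Let group 1 = site 1, group 2 = site 2. H0: μ_1 = μ_2; H1: μ_1 ≠ μ_2 (Welch's two-sample t-test, two-sided).
t = (x̄_1 − x̄_2)/√(s_1²/n_1 + s_2²/n_2) = (613 − 716.1)/√(145.3²/13 + 261.6²/40) = -1.7853
Welch–Satterthwaite df ≈ 37.72
Two-sided p-value ≈ 0.0823
Since p ≈ 0.0823 > α = 0.05, fail to reject H0; the data do not provide sufficient evidence against H0.

-1.7853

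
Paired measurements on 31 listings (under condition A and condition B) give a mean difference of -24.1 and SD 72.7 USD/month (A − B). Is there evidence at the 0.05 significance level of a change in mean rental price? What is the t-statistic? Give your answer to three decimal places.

H0: μ_d = 0; H1: μ_d ≠ 0 (paired t-test on the differences, two-sided).
t = d̄/(s_d/√n) = -24.1/(72.7/√31) = -1.846
df = n − 1 = 30
Two-sided p-value ≈ 0.075
Since p ≈ 0.075 > α = 0.05, fail to reject H0; the data do not provide sufficient evidence against H0.

-1.846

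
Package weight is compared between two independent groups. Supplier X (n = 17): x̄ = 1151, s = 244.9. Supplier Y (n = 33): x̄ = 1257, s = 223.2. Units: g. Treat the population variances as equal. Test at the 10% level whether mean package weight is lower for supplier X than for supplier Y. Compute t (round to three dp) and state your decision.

Let group 1 = supplier X, group 2 = supplier Y. H0: μ_1 = μ_2; H1: μ_1 < μ_2 (two-sample pooled-variance t-test, left-tailed).
s_p² = [(17−1)·244.9² + (33−1)·223.2²]/(17+33−2) = 53204.2
t = (1151 − 1257)/√[53204.2·(1/17 + 1/33)] = -1.539
df = n₁ + n₂ − 2 = 48
p-value = P(T ≤ -1.539) ≈ 0.065
Since p ≈ 0.065 < α = 0.1, reject H0; the data support H1.

t = -1.539; reject H0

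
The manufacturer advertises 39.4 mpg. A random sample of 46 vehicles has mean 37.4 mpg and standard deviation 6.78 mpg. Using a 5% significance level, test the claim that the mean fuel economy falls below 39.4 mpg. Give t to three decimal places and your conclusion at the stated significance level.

H0: μ = 39.4; H1: μ < 39.4 (one-sample t-test, left-tailed).
t = (x̄ − μ₀)/(s/√n) = (37.4 − 39.4)/(6.78/√46) = -2.001
df = n − 1 = 45
p-value = P(T ≤ -2.001) ≈ 0.026
Since p ≈ 0.026 < α = 0.05, reject H0; the data support H1.

t = -2.001; reject H0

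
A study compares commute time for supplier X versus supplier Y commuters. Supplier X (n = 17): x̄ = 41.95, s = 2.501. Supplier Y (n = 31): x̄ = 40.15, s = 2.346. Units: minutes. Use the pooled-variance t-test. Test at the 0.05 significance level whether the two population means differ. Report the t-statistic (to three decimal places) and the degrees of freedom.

Let group 1 = supplier X, group 2 = supplier Y. H0: μ_1 = μ_2; H1: μ_1 ≠ μ_2 (two-sample pooled-variance t-test, two-sided).
s_p² = [(17−1)·2.501² + (31−1)·2.346²]/(17+31−2) = 5.76503
t = (41.95 − 40.15)/√[5.76503·(1/17 + 1/31)] = 2.484
df = n₁ + n₂ − 2 = 46
Two-sided p-value ≈ 0.017
Since p ≈ 0.017 < α = 0.05, reject H0; the data support H1.

t = 2.484, df = 46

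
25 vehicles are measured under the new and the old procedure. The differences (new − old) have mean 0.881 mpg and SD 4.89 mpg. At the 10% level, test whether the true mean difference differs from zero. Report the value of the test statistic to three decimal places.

H0: μ_d = 0; H1: μ_d ≠ 0 (paired t-test on the differences, two-sided).
t = d̄/(s_d/√n) = 0.881/(4.89/√25) = 0.901
df = n − 1 = 24
Two-sided p-value ≈ 0.3766
Since p ≈ 0.3766 > α = 0.1, fail to reject H0; the evidence is not statistically significant.

0.901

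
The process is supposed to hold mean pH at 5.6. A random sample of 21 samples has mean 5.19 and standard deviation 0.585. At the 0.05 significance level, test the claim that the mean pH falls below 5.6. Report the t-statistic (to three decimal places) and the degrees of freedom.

t = -3.212, df = 20

H0: μ = 5.6; H1: μ < 5.6 (one-sample t-test, left-tailed).
t = (x̄ − μ₀)/(s/√n) = (5.19 − 5.6)/(0.585/√21) = -3.212
df = n − 1 = 20
p-value = P(T ≤ -3.212) ≈ 0.0022
Since p ≈ 0.0022 < α = 0.05, reject H0; the data support H1.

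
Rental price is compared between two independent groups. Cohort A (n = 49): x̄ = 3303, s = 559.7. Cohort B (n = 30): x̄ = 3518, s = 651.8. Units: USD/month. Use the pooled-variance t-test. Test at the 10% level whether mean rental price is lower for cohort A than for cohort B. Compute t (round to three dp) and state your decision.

Let group 1 = cohort A, group 2 = cohort B. H0: μ_1 = μ_2; H1: μ_1 < μ_2 (two-sample pooled-variance t-test, left-tailed).
s_p² = [(49−1)·559.7² + (30−1)·651.8²]/(49+30−2) = 355287
t = (3303 − 3518)/√[355287·(1/49 + 1/30)] = -1.556
df = n₁ + n₂ − 2 = 77
p-value = P(T ≤ -1.556) ≈ 0.062
Since p ≈ 0.062 < α = 0.1, reject H0; the evidence is statistically significant.

t = -1.556; reject H0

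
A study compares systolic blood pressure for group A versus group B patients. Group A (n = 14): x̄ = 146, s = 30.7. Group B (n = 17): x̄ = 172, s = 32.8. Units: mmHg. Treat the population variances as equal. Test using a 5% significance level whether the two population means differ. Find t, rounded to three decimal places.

Let group 1 = group A, group 2 = group B. H0: μ_1 = μ_2; H1: μ_1 ≠ μ_2 (two-sample pooled-variance t-test, two-sided).
s_p² = [(14−1)·30.7² + (17−1)·32.8²]/(14+17−2) = 1016.06
t = (146 − 172)/√[1016.06·(1/14 + 1/17)] = -2.260
df = n₁ + n₂ − 2 = 29
Two-sided p-value ≈ 0.0315
Since p ≈ 0.0315 < α = 0.05, reject H0; the data support H1.

-2.260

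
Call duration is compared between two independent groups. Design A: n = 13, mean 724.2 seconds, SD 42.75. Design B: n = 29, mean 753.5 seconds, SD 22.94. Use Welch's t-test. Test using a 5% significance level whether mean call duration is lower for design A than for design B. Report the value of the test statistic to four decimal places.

Let group 1 = design A, group 2 = design B. H0: μ_1 = μ_2; H1: μ_1 < μ_2 (Welch's two-sample t-test, left-tailed).
t = (x̄_1 − x̄_2)/√(s_1²/n_1 + s_2²/n_2) = (724.2 − 753.5)/√(42.75²/13 + 22.94²/29) = -2.3256
Welch–Satterthwaite df ≈ 15.19
p-value = P(T ≤ -2.3256) ≈ 0.0171
Since p ≈ 0.0171 < α = 0.05, reject H0; the evidence is statistically significant.

-2.3256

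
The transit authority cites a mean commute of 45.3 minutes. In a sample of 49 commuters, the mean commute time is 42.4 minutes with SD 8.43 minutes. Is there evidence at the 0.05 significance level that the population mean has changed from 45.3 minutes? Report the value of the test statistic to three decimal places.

-2.408

H0: μ = 45.3; H1: μ ≠ 45.3 (one-sample t-test, two-sided).
t = (x̄ − μ₀)/(s/√n) = (42.4 − 45.3)/(8.43/√49) = -2.408
df = n − 1 = 48
Two-sided p-value ≈ 0.020
Since p ≈ 0.020 < α = 0.05, reject H0; the evidence is statistically significant.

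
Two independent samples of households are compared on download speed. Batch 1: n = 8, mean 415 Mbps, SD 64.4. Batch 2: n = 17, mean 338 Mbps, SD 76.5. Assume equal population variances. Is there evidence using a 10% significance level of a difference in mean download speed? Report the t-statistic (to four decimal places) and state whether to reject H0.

t = 2.4592; reject H0

Let group 1 = batch 1, group 2 = batch 2. H0: μ_1 = μ_2; H1: μ_1 ≠ μ_2 (two-sample pooled-variance t-test, two-sided).
s_p² = [(8−1)·64.4² + (17−1)·76.5²]/(8+17−2) = 5333.37
t = (415 − 338)/√[5333.37·(1/8 + 1/17)] = 2.4592
df = n₁ + n₂ − 2 = 23
Two-sided p-value ≈ 0.022
Since p ≈ 0.022 < α = 0.1, reject H0; the evidence is statistically significant.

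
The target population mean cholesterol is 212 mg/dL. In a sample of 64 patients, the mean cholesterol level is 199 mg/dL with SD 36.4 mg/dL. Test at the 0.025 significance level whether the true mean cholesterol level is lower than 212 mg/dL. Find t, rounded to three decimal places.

-2.857

H0: μ = 212; H1: μ < 212 (one-sample t-test, left-tailed).
t = (x̄ − μ₀)/(s/√n) = (199 − 212)/(36.4/√64) = -2.857
df = n − 1 = 63
p-value = P(T ≤ -2.857) ≈ 0.0029
Since p ≈ 0.0029 < α = 0.025, reject H0; the evidence is statistically significant.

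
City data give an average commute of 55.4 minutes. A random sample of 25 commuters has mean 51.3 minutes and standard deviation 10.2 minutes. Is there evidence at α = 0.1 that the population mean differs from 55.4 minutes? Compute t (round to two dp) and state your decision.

t = -2.01; reject H0

H0: μ = 55.4; H1: μ ≠ 55.4 (one-sample t-test, two-sided).
t = (x̄ − μ₀)/(s/√n) = (51.3 − 55.4)/(10.2/√25) = -2.01
df = n − 1 = 24
Two-sided p-value ≈ 0.0558
Since p ≈ 0.0558 < α = 0.1, reject H0; the data support H1.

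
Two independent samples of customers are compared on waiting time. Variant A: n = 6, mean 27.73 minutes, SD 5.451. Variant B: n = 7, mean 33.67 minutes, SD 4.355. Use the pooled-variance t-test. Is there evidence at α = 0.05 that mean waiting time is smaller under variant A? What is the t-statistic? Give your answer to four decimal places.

Let group 1 = variant A, group 2 = variant B. H0: μ_1 = μ_2; H1: μ_1 < μ_2 (two-sample pooled-variance t-test, left-tailed).
s_p² = [(6−1)·5.451² + (7−1)·4.355²]/(6+7−2) = 23.8512
t = (27.73 − 33.67)/√[23.8512·(1/6 + 1/7)] = -2.1862
df = n₁ + n₂ − 2 = 11
p-value = P(T ≤ -2.1862) ≈ 0.026
Since p ≈ 0.026 < α = 0.05, reject H0; the data support H1.

-2.1862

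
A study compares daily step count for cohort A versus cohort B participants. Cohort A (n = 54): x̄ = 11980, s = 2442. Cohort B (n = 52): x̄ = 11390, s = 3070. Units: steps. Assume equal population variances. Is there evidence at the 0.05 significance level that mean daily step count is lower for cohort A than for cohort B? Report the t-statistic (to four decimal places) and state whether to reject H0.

Let group 1 = cohort A, group 2 = cohort B. H0: μ_1 = μ_2; H1: μ_1 < μ_2 (two-sample pooled-variance t-test, left-tailed).
s_p² = [(54−1)·2442² + (52−1)·3070²]/(54+52−2) = 7660850
t = (11980 − 11390)/√[7660850·(1/54 + 1/52)] = 1.0971
df = n₁ + n₂ − 2 = 104
p-value = P(T ≤ 1.0971) ≈ 0.8624
Since p ≈ 0.8624 > α = 0.05, fail to reject H0; the data do not provide sufficient evidence against H0.

t = 1.0971; fail to reject H0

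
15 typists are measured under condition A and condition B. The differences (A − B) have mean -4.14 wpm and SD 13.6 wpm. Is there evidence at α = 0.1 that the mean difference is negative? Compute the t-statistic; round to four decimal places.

H0: μ_d = 0; H1: μ_d < 0 (paired t-test on the differences, left-tailed).
t = d̄/(s_d/√n) = -4.14/(13.6/√15) = -1.1790
df = n − 1 = 14
p-value = P(T ≤ -1.1790) ≈ 0.1290
Since p ≈ 0.1290 > α = 0.1, fail to reject H0; the data do not provide sufficient evidence against H0.

-1.1790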